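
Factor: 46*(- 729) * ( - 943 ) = 2^1*3^6*23^2*41^1 = 31622562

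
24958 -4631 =20327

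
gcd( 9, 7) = 1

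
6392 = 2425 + 3967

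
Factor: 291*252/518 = 2^1 *3^3*37^(-1 ) * 97^1  =  5238/37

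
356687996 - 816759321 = -460071325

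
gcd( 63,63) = 63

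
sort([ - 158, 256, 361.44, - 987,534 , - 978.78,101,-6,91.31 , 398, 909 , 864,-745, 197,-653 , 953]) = [ - 987 , - 978.78, - 745,-653 , - 158, - 6, 91.31 , 101,197 , 256, 361.44,398 , 534, 864 , 909 , 953]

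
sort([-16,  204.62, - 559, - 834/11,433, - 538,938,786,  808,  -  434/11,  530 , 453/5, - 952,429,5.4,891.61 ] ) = [ - 952, - 559, - 538, - 834/11, - 434/11,  -  16, 5.4,  453/5, 204.62, 429,  433,  530 , 786, 808, 891.61,938]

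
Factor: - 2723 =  - 7^1 * 389^1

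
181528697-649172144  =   - 467643447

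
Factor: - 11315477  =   - 103^1* 109859^1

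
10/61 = 10/61= 0.16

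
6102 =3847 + 2255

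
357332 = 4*89333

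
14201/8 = 14201/8 = 1775.12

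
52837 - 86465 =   -  33628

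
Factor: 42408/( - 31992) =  - 3^1*19^1*43^( - 1)   =  - 57/43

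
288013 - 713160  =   - 425147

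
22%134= 22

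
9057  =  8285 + 772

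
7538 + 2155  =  9693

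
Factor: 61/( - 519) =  -3^(- 1)*61^1*173^(- 1 ) 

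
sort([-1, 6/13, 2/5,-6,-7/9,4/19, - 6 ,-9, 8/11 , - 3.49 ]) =[ -9, -6 , - 6, - 3.49, - 1,  -  7/9, 4/19, 2/5,6/13 , 8/11] 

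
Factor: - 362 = -2^1*181^1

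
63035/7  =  9005= 9005.00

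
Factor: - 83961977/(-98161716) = 2^( - 2 )*3^(-1)*11^1*89^1*139^1*617^1*8180143^(-1) 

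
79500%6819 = 4491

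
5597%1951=1695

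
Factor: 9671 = 19^1*509^1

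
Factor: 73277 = 73277^1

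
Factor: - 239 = -239^1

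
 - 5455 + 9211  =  3756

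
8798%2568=1094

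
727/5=727/5 = 145.40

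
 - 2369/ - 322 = 7 + 5/14 = 7.36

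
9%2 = 1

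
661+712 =1373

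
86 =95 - 9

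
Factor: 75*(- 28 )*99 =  - 2^2*3^3*5^2*7^1*11^1 = - 207900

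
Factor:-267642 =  - 2^1 * 3^2*14869^1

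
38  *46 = 1748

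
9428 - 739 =8689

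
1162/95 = 12 + 22/95 = 12.23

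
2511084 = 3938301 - 1427217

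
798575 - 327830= 470745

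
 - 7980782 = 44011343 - 51992125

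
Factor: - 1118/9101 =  - 2^1*13^1*19^( - 1 ) * 43^1*479^ ( - 1) 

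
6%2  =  0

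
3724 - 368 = 3356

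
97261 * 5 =486305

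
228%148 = 80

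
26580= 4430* 6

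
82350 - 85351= -3001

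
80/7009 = 80/7009 = 0.01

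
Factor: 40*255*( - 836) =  -8527200 = - 2^5 * 3^1  *5^2*11^1*17^1*19^1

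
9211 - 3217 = 5994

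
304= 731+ - 427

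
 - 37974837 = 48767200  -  86742037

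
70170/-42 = - 11695/7 = - 1670.71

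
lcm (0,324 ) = 0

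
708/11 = 64+4/11= 64.36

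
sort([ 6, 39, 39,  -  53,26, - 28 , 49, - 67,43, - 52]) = [ - 67, - 53, - 52, - 28,6 , 26,39,  39, 43, 49]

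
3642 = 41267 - 37625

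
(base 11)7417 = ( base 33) 90i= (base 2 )10011001011011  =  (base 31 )a6n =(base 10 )9819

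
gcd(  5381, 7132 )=1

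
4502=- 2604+7106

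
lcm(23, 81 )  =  1863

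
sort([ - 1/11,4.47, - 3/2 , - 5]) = [ - 5,-3/2, - 1/11,  4.47] 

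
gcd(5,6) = 1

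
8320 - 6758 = 1562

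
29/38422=29/38422= 0.00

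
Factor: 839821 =31^1*27091^1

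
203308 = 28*7261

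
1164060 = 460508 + 703552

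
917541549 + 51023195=968564744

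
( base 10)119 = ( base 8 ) 167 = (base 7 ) 230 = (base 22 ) 59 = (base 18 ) 6b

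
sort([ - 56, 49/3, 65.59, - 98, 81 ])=[  -  98 ,  -  56, 49/3, 65.59, 81]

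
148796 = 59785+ 89011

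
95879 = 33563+62316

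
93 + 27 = 120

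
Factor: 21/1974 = 1/94 = 2^( - 1 )*47^( - 1)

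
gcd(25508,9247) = 7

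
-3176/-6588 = 794/1647 = 0.48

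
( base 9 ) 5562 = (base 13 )1B3B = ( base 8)10012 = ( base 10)4106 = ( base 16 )100a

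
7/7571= 7/7571 = 0.00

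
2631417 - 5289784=- 2658367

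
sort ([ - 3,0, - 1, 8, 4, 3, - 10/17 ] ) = [ - 3, - 1 , - 10/17, 0, 3, 4, 8]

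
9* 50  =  450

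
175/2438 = 175/2438 = 0.07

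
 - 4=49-53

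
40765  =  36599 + 4166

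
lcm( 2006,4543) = 154462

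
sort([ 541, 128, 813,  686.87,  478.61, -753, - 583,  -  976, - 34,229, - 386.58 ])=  [ - 976, - 753,-583, - 386.58, - 34, 128, 229, 478.61,541, 686.87,813 ]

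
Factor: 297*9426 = 2799522=2^1*3^4*11^1 * 1571^1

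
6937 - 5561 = 1376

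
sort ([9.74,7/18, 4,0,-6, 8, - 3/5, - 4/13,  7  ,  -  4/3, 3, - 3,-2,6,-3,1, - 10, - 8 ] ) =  [ - 10,- 8,-6, - 3 ,-3,-2, - 4/3,-3/5, - 4/13,0 , 7/18,1, 3, 4,6,  7,8,9.74]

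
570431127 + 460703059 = 1031134186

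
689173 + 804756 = 1493929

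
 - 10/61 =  - 1 + 51/61 =-0.16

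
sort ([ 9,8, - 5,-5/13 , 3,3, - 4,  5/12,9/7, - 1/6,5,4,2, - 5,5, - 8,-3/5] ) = [ - 8,  -  5, - 5,-4,-3/5,  -  5/13, - 1/6,5/12,9/7,2,3, 3, 4, 5,5,8,9]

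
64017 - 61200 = 2817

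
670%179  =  133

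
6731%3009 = 713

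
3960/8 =495 = 495.00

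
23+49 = 72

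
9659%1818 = 569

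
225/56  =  4 + 1/56 = 4.02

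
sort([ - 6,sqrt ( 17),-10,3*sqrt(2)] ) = [  -  10,- 6, sqrt( 17 ), 3*sqrt( 2 ) ] 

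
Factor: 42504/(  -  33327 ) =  - 2^3*3^ ( - 1)* 11^1*23^( -1)  =  - 88/69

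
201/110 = 1 + 91/110= 1.83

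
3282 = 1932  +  1350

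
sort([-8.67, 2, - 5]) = [- 8.67 ,-5, 2] 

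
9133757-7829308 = 1304449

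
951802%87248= 79322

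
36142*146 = 5276732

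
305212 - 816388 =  - 511176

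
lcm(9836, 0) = 0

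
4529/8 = 566 + 1/8 = 566.12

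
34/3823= 34/3823 = 0.01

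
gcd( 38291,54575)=59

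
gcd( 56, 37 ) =1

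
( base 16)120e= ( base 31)4p3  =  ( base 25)79m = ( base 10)4622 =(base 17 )FGF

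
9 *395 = 3555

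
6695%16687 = 6695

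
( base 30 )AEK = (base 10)9440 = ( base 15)2BE5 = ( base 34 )85m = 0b10010011100000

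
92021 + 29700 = 121721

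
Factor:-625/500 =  -5/4 = - 2^( - 2)*5^1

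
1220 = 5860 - 4640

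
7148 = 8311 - 1163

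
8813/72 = 122 + 29/72 = 122.40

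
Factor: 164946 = 2^1*3^1*37^1 * 743^1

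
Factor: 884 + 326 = 2^1*5^1*11^2 = 1210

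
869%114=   71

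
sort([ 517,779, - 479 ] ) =[-479,517,779]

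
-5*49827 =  - 249135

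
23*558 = 12834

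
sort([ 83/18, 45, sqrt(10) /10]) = [ sqrt( 10)/10,83/18,45 ] 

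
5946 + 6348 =12294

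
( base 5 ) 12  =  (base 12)7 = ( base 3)21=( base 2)111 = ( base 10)7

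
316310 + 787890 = 1104200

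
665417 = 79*8423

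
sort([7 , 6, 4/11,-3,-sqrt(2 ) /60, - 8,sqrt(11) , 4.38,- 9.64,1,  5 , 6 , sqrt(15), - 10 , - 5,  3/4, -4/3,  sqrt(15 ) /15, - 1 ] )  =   [ - 10, - 9.64, - 8, - 5, - 3, - 4/3, - 1, - sqrt(2 ) /60,sqrt (15 ) /15,4/11,3/4,  1, sqrt(11), sqrt( 15) , 4.38, 5, 6,6,7]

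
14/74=7/37  =  0.19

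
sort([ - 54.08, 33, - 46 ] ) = [-54.08,-46 , 33] 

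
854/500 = 427/250  =  1.71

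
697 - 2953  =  -2256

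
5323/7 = 5323/7=760.43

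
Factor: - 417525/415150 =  - 2^ ( - 1 )*3^1*19^(-1)*23^( - 1)*293^1 = - 879/874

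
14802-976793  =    -  961991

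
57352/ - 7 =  - 8194 + 6/7 = -  8193.14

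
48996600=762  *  64300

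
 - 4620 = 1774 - 6394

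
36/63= 4/7 = 0.57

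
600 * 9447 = 5668200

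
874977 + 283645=1158622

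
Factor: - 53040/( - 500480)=2^(-4)*3^1*13^1*23^(  -  1) = 39/368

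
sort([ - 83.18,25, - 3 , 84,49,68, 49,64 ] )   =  [ - 83.18, - 3,25,49, 49 , 64,68, 84] 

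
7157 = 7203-46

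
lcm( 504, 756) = 1512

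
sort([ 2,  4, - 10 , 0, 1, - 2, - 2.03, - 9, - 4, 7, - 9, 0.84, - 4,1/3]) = [ - 10, - 9, - 9, - 4, - 4, - 2.03,-2,0, 1/3,0.84,1,  2,  4, 7]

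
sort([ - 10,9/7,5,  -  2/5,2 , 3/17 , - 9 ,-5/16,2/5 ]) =[ - 10, - 9, - 2/5, - 5/16,3/17, 2/5,9/7 , 2,  5]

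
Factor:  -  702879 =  - 3^1 *234293^1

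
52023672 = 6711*7752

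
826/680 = 1 + 73/340 = 1.21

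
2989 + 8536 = 11525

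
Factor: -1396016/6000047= - 2^4*87251^1*6000047^(-1)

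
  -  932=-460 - 472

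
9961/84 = 1423/12  =  118.58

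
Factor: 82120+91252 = 2^2*89^1*487^1 =173372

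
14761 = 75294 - 60533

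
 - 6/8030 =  - 1 + 4012/4015 = - 0.00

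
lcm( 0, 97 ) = 0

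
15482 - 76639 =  - 61157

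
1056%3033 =1056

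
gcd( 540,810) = 270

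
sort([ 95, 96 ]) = [95, 96 ] 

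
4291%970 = 411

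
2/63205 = 2/63205 = 0.00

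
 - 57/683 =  - 57/683 = - 0.08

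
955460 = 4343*220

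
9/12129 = 3/4043 = 0.00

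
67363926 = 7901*8526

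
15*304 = 4560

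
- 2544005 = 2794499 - 5338504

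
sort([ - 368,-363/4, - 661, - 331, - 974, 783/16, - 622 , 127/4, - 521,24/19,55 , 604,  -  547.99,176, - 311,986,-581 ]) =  [-974,- 661,-622, - 581,- 547.99, - 521,-368, - 331,- 311, - 363/4,24/19,127/4,783/16,55,176,604,986] 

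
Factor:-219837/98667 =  - 127/57 = -  3^( -1 )*19^( - 1)*127^1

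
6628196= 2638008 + 3990188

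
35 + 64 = 99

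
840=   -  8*(-105)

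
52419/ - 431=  -122  +  163/431  =  -121.62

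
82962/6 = 13827 = 13827.00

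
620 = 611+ 9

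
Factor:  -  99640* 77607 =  - 2^3*3^2*5^1*47^1*53^1  *  8623^1 = - 7732761480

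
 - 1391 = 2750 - 4141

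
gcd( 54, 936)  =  18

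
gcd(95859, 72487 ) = 1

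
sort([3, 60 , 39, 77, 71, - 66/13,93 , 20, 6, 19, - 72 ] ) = [ - 72, - 66/13, 3,6, 19, 20,39,60, 71,77, 93 ]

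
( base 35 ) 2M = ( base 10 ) 92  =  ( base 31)2U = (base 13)71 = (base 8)134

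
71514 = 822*87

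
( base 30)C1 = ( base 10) 361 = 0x169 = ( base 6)1401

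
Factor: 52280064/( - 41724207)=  - 5808896/4636023 =- 2^8*3^( - 1 )*7^( - 1 )*257^( - 1)* 859^(-1)*22691^1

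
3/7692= 1/2564 = 0.00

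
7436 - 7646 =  - 210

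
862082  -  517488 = 344594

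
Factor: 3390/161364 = 2^(-1)*5^1*7^(  -  1 )*17^( - 1 )= 5/238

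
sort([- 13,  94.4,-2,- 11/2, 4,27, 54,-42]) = [ - 42,-13,- 11/2, - 2,  4, 27,54,94.4 ]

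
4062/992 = 2031/496 = 4.09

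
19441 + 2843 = 22284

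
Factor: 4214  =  2^1*7^2*43^1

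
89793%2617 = 815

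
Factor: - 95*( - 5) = 475=5^2*19^1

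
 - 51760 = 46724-98484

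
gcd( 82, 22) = 2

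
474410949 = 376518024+97892925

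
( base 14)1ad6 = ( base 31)52p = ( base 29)5NK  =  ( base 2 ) 1001100011100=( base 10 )4892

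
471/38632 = 471/38632 =0.01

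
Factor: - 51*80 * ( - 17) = 2^4*3^1 * 5^1*17^2 = 69360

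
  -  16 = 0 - 16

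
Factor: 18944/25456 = 32/43 = 2^5 *43^ ( - 1) 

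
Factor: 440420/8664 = 2^ ( - 1)  *3^( - 1)*5^1*61^1 = 305/6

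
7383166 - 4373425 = 3009741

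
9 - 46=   -  37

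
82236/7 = 11748 = 11748.00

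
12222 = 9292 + 2930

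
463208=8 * 57901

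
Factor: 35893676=2^2*7^2*13^1 * 14087^1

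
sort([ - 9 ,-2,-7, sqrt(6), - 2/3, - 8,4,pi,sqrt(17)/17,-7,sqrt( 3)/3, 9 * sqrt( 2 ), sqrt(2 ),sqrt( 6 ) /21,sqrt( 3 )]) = [ -9,  -  8,- 7, - 7, - 2,-2/3, sqrt ( 6 )/21,sqrt(17 )/17,sqrt(3 ) /3, sqrt(2) , sqrt (3 ), sqrt( 6 ),pi,4, 9*sqrt( 2 )] 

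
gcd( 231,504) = 21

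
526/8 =65 + 3/4 = 65.75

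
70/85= 14/17  =  0.82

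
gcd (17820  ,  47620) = 20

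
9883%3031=790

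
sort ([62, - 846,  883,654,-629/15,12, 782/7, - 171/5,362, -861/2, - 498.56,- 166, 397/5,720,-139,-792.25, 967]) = [ - 846,  -  792.25 , - 498.56, - 861/2,-166, - 139, - 629/15,-171/5,  12,62, 397/5,782/7 , 362,654 , 720, 883,  967]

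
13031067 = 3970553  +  9060514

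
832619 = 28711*29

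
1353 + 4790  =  6143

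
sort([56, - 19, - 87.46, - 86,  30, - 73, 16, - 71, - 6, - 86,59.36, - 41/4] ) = [ - 87.46, - 86, - 86, - 73, - 71, - 19, - 41/4, - 6, 16, 30, 56,59.36 ] 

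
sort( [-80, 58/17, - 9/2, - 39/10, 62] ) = [ - 80, - 9/2, - 39/10, 58/17, 62 ] 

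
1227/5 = 1227/5 = 245.40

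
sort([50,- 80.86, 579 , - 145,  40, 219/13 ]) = [ - 145, - 80.86,219/13,40 , 50, 579 ]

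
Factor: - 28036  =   - 2^2*43^1*163^1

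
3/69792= 1/23264 = 0.00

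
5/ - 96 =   -  1 + 91/96=- 0.05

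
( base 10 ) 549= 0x225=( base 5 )4144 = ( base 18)1c9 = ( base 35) fo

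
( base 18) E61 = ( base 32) 4H5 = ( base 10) 4645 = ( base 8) 11045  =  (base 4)1020211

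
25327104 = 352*71952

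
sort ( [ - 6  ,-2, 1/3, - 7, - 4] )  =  [ - 7,  -  6,-4, - 2,1/3] 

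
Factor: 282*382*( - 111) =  - 2^2*3^2*37^1* 47^1*191^1 =- 11957364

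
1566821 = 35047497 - 33480676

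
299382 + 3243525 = 3542907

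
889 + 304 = 1193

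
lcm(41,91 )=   3731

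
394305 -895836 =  - 501531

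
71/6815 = 71/6815 = 0.01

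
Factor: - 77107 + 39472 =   -  37635 = - 3^1*5^1 * 13^1*193^1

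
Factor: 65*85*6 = 33150 = 2^1*3^1*5^2*13^1 * 17^1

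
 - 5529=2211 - 7740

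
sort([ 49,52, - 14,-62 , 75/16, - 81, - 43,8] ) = [ - 81, - 62, - 43,  -  14,75/16,8,  49,  52 ]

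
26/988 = 1/38 = 0.03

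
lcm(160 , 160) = 160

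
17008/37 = 459 + 25/37 = 459.68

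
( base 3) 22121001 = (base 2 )1100001111001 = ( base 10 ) 6265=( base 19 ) H6E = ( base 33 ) 5OS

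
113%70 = 43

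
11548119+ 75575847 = 87123966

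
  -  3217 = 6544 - 9761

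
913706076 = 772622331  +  141083745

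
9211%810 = 301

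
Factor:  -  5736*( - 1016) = 5827776 = 2^6*3^1*127^1 * 239^1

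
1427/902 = 1 + 525/902 = 1.58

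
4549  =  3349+1200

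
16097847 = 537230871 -521133024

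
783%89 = 71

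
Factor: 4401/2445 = 3^2*5^( - 1) = 9/5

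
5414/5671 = 5414/5671 =0.95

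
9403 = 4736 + 4667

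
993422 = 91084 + 902338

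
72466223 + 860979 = 73327202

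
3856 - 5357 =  - 1501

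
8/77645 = 8/77645 =0.00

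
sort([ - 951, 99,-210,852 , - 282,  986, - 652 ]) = [ - 951,  -  652, - 282, - 210,99, 852,986 ]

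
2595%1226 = 143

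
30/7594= 15/3797 = 0.00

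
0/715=0 = 0.00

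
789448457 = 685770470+103677987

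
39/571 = 39/571 =0.07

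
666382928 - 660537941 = 5844987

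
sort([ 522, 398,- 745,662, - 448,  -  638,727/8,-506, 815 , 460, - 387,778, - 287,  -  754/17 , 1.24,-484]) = [ - 745 , - 638, - 506,-484, - 448, - 387,-287,-754/17,1.24,727/8,398,460,522, 662,778  ,  815] 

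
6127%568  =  447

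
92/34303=92/34303 =0.00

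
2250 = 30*75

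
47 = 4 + 43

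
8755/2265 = 3+392/453= 3.87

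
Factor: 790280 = 2^3*5^1*23^1 * 859^1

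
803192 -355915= 447277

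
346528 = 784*442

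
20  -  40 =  - 20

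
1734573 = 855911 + 878662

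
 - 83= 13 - 96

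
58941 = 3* 19647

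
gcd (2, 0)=2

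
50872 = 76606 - 25734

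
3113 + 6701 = 9814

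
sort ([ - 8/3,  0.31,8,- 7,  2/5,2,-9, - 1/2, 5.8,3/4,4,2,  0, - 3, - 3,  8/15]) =[ - 9, - 7, - 3, - 3, - 8/3 , - 1/2 , 0,0.31,2/5,8/15, 3/4 , 2,2, 4,5.8,8] 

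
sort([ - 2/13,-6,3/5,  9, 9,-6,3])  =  [ - 6, - 6,-2/13, 3/5,3, 9, 9]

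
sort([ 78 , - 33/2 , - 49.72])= [ - 49.72,- 33/2, 78]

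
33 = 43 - 10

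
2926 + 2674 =5600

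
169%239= 169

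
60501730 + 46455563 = 106957293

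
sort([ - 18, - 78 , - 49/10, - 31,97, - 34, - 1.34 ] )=[ -78, - 34, - 31, - 18, - 49/10,-1.34,97]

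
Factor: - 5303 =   -  5303^1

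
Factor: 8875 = 5^3 *71^1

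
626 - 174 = 452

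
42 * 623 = 26166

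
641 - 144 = 497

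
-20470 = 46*( - 445)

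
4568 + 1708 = 6276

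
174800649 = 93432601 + 81368048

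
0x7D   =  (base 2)1111101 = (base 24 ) 55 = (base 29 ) 49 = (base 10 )125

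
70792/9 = 7865  +  7/9 = 7865.78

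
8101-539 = 7562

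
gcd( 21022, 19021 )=23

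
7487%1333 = 822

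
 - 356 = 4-360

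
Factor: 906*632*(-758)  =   - 434024736 = -  2^5 *3^1 * 79^1*151^1*379^1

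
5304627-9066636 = - 3762009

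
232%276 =232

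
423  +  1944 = 2367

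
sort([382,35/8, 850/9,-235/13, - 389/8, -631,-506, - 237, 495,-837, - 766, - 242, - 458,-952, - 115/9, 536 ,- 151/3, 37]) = [ - 952, - 837, - 766, - 631, - 506,-458, - 242, - 237,-151/3, - 389/8, - 235/13,-115/9, 35/8, 37 , 850/9,382, 495,536 ] 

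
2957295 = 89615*33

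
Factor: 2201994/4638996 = 122333/257722 =2^( - 1)*71^1 * 1723^1*128861^( - 1)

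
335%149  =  37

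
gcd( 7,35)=7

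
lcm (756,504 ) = 1512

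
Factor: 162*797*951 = 2^1*3^5 * 317^1*797^1 = 122787414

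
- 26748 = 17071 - 43819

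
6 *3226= 19356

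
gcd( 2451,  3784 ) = 43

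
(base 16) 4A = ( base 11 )68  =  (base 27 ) 2K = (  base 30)2e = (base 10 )74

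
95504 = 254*376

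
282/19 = 14 + 16/19 = 14.84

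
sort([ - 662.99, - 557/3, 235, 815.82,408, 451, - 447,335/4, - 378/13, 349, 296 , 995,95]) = [ - 662.99,  -  447, - 557/3, - 378/13,335/4, 95, 235,296,349,408, 451,  815.82, 995 ] 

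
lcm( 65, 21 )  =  1365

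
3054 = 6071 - 3017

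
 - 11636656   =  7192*( - 1618 ) 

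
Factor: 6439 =47^1*137^1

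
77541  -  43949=33592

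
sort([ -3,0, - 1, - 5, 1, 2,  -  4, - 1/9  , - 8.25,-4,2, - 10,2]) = [ - 10, - 8.25, - 5, - 4,- 4, - 3,-1, - 1/9 , 0, 1,2, 2,2] 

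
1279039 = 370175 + 908864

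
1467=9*163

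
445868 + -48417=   397451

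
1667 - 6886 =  - 5219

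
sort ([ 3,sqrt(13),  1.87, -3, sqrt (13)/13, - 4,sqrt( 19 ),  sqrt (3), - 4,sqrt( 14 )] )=[ -4, - 4, - 3,  sqrt ( 13)/13 , sqrt(3),1.87,3, sqrt(13),  sqrt( 14 ), sqrt( 19)]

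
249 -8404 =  - 8155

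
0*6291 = 0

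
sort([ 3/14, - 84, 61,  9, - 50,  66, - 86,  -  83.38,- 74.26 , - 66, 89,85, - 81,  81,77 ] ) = [ - 86, - 84, - 83.38, - 81 , - 74.26 , - 66, - 50, 3/14,9,  61, 66,77,  81,85 , 89 ] 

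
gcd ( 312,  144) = 24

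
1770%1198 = 572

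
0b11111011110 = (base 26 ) 2pc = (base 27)2KG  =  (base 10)2014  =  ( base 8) 3736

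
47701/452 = 47701/452 = 105.53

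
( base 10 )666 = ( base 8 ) 1232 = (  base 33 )k6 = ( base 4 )22122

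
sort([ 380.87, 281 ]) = [281, 380.87 ]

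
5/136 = 5/136 = 0.04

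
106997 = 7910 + 99087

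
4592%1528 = 8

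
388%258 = 130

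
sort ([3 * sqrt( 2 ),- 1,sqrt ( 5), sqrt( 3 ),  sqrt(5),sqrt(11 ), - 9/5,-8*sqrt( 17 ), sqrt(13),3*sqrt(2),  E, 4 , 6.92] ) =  [- 8*sqrt(17),-9/5, - 1 , sqrt (3 ) , sqrt(5 ),sqrt( 5),E,sqrt(11 ), sqrt(13),4, 3*sqrt( 2 ),  3*sqrt(2 ),6.92]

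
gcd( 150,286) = 2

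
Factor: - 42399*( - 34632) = 1468362168 = 2^3*3^4*7^1*13^1*37^1*673^1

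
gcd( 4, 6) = 2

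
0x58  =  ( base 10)88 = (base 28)34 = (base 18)4G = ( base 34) 2K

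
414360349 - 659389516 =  - 245029167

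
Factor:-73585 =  - 5^1*14717^1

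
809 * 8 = 6472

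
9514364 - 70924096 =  - 61409732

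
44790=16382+28408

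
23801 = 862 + 22939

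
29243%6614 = 2787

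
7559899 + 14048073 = 21607972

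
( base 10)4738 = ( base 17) G6C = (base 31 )4sq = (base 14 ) 1a26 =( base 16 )1282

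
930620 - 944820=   -  14200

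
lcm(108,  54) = 108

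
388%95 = 8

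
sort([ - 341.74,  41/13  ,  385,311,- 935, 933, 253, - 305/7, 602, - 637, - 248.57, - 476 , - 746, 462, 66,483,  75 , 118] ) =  [-935 , - 746, - 637, - 476, - 341.74, - 248.57, - 305/7,41/13,66, 75, 118,253 , 311,385,462,  483, 602,933] 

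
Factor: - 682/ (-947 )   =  2^1*11^1*31^1*947^(-1)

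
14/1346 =7/673 = 0.01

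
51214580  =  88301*580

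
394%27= 16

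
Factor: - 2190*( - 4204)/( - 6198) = - 1534460/1033 =- 2^2*5^1*73^1*1033^( - 1)*1051^1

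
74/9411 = 74/9411 = 0.01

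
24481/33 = 741 + 28/33 = 741.85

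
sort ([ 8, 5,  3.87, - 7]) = [ - 7,3.87, 5 , 8]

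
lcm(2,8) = 8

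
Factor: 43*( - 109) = -43^1*109^1= - 4687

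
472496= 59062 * 8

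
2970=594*5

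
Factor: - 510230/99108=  - 2^( - 1) * 3^( - 2)*5^1*7^1*37^1*197^1 *2753^( - 1) = - 255115/49554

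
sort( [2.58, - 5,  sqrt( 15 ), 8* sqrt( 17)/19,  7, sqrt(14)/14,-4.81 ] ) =[-5, - 4.81, sqrt(14)/14,  8 * sqrt( 17)/19, 2.58, sqrt (15),7]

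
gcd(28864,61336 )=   3608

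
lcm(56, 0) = 0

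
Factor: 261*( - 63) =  - 16443 = - 3^4*7^1*29^1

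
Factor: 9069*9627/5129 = 87307263/5129 = 3^2 * 23^( - 1)*223^( - 1)*3023^1*3209^1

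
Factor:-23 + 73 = 50 = 2^1 * 5^2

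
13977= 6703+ 7274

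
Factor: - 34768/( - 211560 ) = 106/645 = 2^1 * 3^( - 1 )*5^( - 1)  *  43^( - 1)*53^1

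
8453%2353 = 1394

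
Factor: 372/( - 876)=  - 31^1*73^ ( - 1 ) = -31/73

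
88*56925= 5009400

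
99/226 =99/226 = 0.44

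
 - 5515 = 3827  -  9342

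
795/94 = 795/94 = 8.46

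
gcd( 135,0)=135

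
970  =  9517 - 8547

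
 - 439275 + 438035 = -1240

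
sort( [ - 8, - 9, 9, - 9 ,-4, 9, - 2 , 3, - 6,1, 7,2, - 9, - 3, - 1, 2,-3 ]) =[ - 9, - 9, -9, - 8, - 6, - 4,- 3, - 3, - 2, - 1,1,2,2, 3, 7, 9, 9 ]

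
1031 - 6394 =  - 5363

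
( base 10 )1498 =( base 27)21d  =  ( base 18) 4B4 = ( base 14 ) 790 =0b10111011010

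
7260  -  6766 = 494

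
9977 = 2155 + 7822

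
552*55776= 30788352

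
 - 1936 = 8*( - 242 ) 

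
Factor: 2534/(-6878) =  - 7/19 = - 7^1*19^( - 1)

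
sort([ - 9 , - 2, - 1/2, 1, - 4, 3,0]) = [ - 9 , - 4, - 2, - 1/2 , 0,1,3]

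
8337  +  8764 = 17101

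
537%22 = 9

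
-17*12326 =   -  209542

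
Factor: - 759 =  - 3^1 * 11^1*23^1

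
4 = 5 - 1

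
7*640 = 4480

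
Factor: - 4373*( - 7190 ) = 2^1 * 5^1*719^1 * 4373^1 = 31441870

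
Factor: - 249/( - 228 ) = 2^( - 2 )*19^( - 1 )*83^1 = 83/76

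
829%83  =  82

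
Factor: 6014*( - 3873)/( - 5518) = 3^1*89^ ( - 1 )*97^1*1291^1 = 375681/89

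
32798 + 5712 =38510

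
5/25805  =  1/5161   =  0.00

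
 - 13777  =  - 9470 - 4307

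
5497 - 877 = 4620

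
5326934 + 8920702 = 14247636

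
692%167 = 24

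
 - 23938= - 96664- - 72726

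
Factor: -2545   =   - 5^1 * 509^1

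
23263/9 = 2584 + 7/9 = 2584.78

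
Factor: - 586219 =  - 43^1*13633^1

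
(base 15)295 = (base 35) gu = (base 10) 590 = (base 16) 24e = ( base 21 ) 172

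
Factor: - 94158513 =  - 3^2 * 59^1*177323^1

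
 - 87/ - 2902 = 87/2902 = 0.03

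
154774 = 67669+87105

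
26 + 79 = 105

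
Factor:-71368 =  - 2^3*11^1*811^1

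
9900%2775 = 1575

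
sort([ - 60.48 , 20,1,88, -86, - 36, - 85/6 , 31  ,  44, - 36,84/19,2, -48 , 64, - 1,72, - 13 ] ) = [ - 86, - 60.48, - 48, -36, - 36, - 85/6, - 13, - 1,  1, 2,  84/19,20, 31,44,64,72,88] 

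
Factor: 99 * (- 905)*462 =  - 41392890 =-2^1*3^3*5^1*7^1*11^2*181^1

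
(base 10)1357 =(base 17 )4BE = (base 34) 15V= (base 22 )2hf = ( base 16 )54d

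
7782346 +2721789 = 10504135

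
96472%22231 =7548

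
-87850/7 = - 12550 = - 12550.00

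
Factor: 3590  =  2^1*5^1*359^1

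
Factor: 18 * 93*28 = 46872 = 2^3 * 3^3 * 7^1 * 31^1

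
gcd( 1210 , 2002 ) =22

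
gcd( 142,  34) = 2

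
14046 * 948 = 13315608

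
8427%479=284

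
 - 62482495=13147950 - 75630445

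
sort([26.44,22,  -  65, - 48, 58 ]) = [ - 65 ,-48, 22, 26.44, 58] 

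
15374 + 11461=26835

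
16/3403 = 16/3403 = 0.00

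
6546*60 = 392760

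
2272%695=187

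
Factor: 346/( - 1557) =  - 2/9 = - 2^1 *3^( - 2 )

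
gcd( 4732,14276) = 4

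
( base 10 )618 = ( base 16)26a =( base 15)2B3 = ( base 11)512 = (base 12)436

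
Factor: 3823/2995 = 5^ ( - 1)* 599^( -1)*3823^1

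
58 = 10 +48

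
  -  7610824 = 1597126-9207950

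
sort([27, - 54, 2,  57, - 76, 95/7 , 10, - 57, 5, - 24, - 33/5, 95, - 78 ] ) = [ - 78, - 76,-57, - 54,-24, -33/5 , 2, 5,  10,95/7, 27,57,95 ]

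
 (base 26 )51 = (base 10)131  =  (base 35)3Q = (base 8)203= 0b10000011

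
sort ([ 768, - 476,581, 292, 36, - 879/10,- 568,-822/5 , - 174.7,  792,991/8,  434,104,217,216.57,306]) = [ - 568, - 476, - 174.7, - 822/5,-879/10,36  ,  104,991/8,216.57, 217,  292, 306,434, 581,768, 792] 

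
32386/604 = 53  +  187/302 =53.62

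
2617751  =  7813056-5195305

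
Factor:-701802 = -2^1*3^2* 127^1*307^1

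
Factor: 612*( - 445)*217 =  - 2^2 * 3^2*5^1 *7^1*17^1*31^1*89^1 = - 59097780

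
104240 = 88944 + 15296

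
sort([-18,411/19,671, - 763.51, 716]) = [-763.51 , - 18, 411/19, 671, 716] 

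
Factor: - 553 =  - 7^1 *79^1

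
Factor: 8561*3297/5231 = 3^1*7^2*157^1*1223^1*5231^( - 1 ) = 28225617/5231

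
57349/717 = 79 + 706/717=79.98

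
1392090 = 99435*14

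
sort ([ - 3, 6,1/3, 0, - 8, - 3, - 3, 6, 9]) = [ -8, - 3, - 3, - 3,0,1/3,  6, 6 , 9]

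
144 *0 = 0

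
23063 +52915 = 75978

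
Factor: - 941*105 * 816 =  - 80624880 = - 2^4*3^2*5^1* 7^1 * 17^1*941^1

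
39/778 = 39/778  =  0.05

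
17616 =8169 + 9447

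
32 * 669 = 21408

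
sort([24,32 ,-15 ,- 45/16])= [ - 15, - 45/16,  24,32 ] 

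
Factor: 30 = 2^1*3^1* 5^1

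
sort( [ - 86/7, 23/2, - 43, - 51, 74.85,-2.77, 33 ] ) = [-51, - 43, - 86/7, - 2.77, 23/2, 33,  74.85 ] 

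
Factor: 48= 2^4 * 3^1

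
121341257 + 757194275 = 878535532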